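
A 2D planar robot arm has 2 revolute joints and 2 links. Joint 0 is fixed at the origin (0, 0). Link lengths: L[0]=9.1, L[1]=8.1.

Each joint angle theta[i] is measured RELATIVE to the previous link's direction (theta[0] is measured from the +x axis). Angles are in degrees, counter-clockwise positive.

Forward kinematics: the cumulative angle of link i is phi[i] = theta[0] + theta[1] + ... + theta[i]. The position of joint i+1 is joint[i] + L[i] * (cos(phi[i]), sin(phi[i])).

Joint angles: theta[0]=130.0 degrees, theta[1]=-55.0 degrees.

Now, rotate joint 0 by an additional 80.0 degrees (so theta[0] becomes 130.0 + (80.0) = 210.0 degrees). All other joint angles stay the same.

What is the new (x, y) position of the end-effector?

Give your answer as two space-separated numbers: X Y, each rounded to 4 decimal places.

joint[0] = (0.0000, 0.0000)  (base)
link 0: phi[0] = 210 = 210 deg
  cos(210 deg) = -0.8660, sin(210 deg) = -0.5000
  joint[1] = (0.0000, 0.0000) + 9.1 * (-0.8660, -0.5000) = (0.0000 + -7.8808, 0.0000 + -4.5500) = (-7.8808, -4.5500)
link 1: phi[1] = 210 + -55 = 155 deg
  cos(155 deg) = -0.9063, sin(155 deg) = 0.4226
  joint[2] = (-7.8808, -4.5500) + 8.1 * (-0.9063, 0.4226) = (-7.8808 + -7.3411, -4.5500 + 3.4232) = (-15.2219, -1.1268)
End effector: (-15.2219, -1.1268)

Answer: -15.2219 -1.1268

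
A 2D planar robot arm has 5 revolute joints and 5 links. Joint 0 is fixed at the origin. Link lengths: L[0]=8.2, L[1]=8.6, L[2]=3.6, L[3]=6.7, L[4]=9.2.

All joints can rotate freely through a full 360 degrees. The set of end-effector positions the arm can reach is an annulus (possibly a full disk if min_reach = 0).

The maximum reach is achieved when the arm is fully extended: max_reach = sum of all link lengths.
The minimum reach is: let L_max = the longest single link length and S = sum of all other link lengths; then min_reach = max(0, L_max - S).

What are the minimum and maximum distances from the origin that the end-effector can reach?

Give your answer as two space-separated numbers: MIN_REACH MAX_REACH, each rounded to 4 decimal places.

Answer: 0.0000 36.3000

Derivation:
Link lengths: [8.2, 8.6, 3.6, 6.7, 9.2]
max_reach = 8.2 + 8.6 + 3.6 + 6.7 + 9.2 = 36.3
L_max = max([8.2, 8.6, 3.6, 6.7, 9.2]) = 9.2
S (sum of others) = 36.3 - 9.2 = 27.1
min_reach = max(0, 9.2 - 27.1) = max(0, -17.9) = 0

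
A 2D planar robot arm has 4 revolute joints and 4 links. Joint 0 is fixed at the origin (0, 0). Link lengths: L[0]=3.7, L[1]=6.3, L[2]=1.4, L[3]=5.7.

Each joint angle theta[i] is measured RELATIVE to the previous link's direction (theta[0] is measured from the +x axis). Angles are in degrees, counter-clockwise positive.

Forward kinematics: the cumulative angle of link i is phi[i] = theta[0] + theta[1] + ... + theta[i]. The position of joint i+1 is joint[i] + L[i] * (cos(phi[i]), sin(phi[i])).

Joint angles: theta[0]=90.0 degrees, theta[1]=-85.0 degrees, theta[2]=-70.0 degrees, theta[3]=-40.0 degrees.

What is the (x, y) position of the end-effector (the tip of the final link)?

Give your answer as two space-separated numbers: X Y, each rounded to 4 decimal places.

Answer: 5.3924 -2.5255

Derivation:
joint[0] = (0.0000, 0.0000)  (base)
link 0: phi[0] = 90 = 90 deg
  cos(90 deg) = 0.0000, sin(90 deg) = 1.0000
  joint[1] = (0.0000, 0.0000) + 3.7 * (0.0000, 1.0000) = (0.0000 + 0.0000, 0.0000 + 3.7000) = (0.0000, 3.7000)
link 1: phi[1] = 90 + -85 = 5 deg
  cos(5 deg) = 0.9962, sin(5 deg) = 0.0872
  joint[2] = (0.0000, 3.7000) + 6.3 * (0.9962, 0.0872) = (0.0000 + 6.2760, 3.7000 + 0.5491) = (6.2760, 4.2491)
link 2: phi[2] = 90 + -85 + -70 = -65 deg
  cos(-65 deg) = 0.4226, sin(-65 deg) = -0.9063
  joint[3] = (6.2760, 4.2491) + 1.4 * (0.4226, -0.9063) = (6.2760 + 0.5917, 4.2491 + -1.2688) = (6.8677, 2.9803)
link 3: phi[3] = 90 + -85 + -70 + -40 = -105 deg
  cos(-105 deg) = -0.2588, sin(-105 deg) = -0.9659
  joint[4] = (6.8677, 2.9803) + 5.7 * (-0.2588, -0.9659) = (6.8677 + -1.4753, 2.9803 + -5.5058) = (5.3924, -2.5255)
End effector: (5.3924, -2.5255)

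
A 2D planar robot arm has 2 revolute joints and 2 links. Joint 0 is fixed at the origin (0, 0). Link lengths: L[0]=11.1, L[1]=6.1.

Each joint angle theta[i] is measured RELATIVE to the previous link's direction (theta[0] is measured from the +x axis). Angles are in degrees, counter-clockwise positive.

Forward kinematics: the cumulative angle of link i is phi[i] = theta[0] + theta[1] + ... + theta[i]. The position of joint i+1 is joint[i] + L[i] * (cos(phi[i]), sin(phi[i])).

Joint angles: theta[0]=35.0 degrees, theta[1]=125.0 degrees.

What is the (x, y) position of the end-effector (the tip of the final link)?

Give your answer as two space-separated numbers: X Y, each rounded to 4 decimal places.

joint[0] = (0.0000, 0.0000)  (base)
link 0: phi[0] = 35 = 35 deg
  cos(35 deg) = 0.8192, sin(35 deg) = 0.5736
  joint[1] = (0.0000, 0.0000) + 11.1 * (0.8192, 0.5736) = (0.0000 + 9.0926, 0.0000 + 6.3667) = (9.0926, 6.3667)
link 1: phi[1] = 35 + 125 = 160 deg
  cos(160 deg) = -0.9397, sin(160 deg) = 0.3420
  joint[2] = (9.0926, 6.3667) + 6.1 * (-0.9397, 0.3420) = (9.0926 + -5.7321, 6.3667 + 2.0863) = (3.3605, 8.4530)
End effector: (3.3605, 8.4530)

Answer: 3.3605 8.4530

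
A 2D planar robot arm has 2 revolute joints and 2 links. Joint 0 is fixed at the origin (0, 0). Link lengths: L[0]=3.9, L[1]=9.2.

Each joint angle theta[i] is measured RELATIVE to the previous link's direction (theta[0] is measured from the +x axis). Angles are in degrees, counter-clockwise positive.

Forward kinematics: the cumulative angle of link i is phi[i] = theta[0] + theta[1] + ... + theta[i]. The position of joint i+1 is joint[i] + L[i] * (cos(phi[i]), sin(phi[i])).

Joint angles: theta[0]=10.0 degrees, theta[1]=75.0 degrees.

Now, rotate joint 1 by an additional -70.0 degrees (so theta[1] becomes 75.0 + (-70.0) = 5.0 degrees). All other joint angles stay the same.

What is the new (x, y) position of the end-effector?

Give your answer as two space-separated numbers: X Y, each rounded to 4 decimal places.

Answer: 12.7273 3.0584

Derivation:
joint[0] = (0.0000, 0.0000)  (base)
link 0: phi[0] = 10 = 10 deg
  cos(10 deg) = 0.9848, sin(10 deg) = 0.1736
  joint[1] = (0.0000, 0.0000) + 3.9 * (0.9848, 0.1736) = (0.0000 + 3.8408, 0.0000 + 0.6772) = (3.8408, 0.6772)
link 1: phi[1] = 10 + 5 = 15 deg
  cos(15 deg) = 0.9659, sin(15 deg) = 0.2588
  joint[2] = (3.8408, 0.6772) + 9.2 * (0.9659, 0.2588) = (3.8408 + 8.8865, 0.6772 + 2.3811) = (12.7273, 3.0584)
End effector: (12.7273, 3.0584)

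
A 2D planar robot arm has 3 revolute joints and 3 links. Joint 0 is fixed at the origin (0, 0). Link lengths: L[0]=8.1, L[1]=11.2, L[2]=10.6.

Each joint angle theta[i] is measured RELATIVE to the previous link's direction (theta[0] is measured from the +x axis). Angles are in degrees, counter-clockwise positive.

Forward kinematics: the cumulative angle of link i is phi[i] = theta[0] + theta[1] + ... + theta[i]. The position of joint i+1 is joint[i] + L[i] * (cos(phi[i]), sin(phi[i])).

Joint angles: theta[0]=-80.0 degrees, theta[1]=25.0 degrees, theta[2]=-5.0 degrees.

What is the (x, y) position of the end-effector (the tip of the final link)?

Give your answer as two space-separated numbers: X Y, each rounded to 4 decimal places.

joint[0] = (0.0000, 0.0000)  (base)
link 0: phi[0] = -80 = -80 deg
  cos(-80 deg) = 0.1736, sin(-80 deg) = -0.9848
  joint[1] = (0.0000, 0.0000) + 8.1 * (0.1736, -0.9848) = (0.0000 + 1.4066, 0.0000 + -7.9769) = (1.4066, -7.9769)
link 1: phi[1] = -80 + 25 = -55 deg
  cos(-55 deg) = 0.5736, sin(-55 deg) = -0.8192
  joint[2] = (1.4066, -7.9769) + 11.2 * (0.5736, -0.8192) = (1.4066 + 6.4241, -7.9769 + -9.1745) = (7.8306, -17.1514)
link 2: phi[2] = -80 + 25 + -5 = -60 deg
  cos(-60 deg) = 0.5000, sin(-60 deg) = -0.8660
  joint[3] = (7.8306, -17.1514) + 10.6 * (0.5000, -0.8660) = (7.8306 + 5.3000, -17.1514 + -9.1799) = (13.1306, -26.3313)
End effector: (13.1306, -26.3313)

Answer: 13.1306 -26.3313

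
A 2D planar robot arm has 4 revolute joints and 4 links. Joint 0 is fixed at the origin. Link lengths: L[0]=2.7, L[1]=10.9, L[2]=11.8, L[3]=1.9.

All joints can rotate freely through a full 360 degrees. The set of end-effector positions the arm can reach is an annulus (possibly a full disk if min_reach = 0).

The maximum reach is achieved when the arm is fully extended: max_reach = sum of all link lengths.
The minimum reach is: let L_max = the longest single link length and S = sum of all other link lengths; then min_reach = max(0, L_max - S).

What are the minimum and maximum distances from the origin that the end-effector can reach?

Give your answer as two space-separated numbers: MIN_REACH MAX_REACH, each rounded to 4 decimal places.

Answer: 0.0000 27.3000

Derivation:
Link lengths: [2.7, 10.9, 11.8, 1.9]
max_reach = 2.7 + 10.9 + 11.8 + 1.9 = 27.3
L_max = max([2.7, 10.9, 11.8, 1.9]) = 11.8
S (sum of others) = 27.3 - 11.8 = 15.5
min_reach = max(0, 11.8 - 15.5) = max(0, -3.7) = 0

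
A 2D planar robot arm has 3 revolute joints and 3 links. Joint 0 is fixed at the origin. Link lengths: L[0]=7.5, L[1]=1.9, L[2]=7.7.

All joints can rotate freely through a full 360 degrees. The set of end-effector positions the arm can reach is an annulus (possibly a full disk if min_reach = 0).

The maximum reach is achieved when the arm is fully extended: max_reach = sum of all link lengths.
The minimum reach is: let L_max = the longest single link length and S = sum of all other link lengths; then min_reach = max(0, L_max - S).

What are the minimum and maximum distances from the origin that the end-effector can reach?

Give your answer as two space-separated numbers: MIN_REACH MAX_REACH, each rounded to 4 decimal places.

Answer: 0.0000 17.1000

Derivation:
Link lengths: [7.5, 1.9, 7.7]
max_reach = 7.5 + 1.9 + 7.7 = 17.1
L_max = max([7.5, 1.9, 7.7]) = 7.7
S (sum of others) = 17.1 - 7.7 = 9.4
min_reach = max(0, 7.7 - 9.4) = max(0, -1.7) = 0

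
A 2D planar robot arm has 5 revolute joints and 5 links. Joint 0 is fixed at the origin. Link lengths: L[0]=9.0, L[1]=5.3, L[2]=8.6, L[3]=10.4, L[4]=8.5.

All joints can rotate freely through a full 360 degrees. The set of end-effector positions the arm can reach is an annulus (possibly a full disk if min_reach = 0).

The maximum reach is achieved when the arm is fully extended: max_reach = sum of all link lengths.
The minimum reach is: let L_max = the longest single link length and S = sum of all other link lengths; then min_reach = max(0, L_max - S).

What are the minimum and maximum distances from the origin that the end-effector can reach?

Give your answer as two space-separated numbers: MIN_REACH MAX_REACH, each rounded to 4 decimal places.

Link lengths: [9.0, 5.3, 8.6, 10.4, 8.5]
max_reach = 9 + 5.3 + 8.6 + 10.4 + 8.5 = 41.8
L_max = max([9.0, 5.3, 8.6, 10.4, 8.5]) = 10.4
S (sum of others) = 41.8 - 10.4 = 31.4
min_reach = max(0, 10.4 - 31.4) = max(0, -21) = 0

Answer: 0.0000 41.8000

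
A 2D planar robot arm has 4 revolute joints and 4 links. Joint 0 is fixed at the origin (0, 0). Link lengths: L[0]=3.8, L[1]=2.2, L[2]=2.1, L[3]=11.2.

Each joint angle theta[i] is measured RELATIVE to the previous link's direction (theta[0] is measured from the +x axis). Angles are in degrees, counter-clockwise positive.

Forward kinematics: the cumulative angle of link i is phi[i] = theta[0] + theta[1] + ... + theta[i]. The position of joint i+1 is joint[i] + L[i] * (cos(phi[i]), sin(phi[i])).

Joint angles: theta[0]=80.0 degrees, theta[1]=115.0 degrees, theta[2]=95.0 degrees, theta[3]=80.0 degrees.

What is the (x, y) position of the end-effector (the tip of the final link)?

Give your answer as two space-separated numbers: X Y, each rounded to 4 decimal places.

Answer: 10.2829 3.1444

Derivation:
joint[0] = (0.0000, 0.0000)  (base)
link 0: phi[0] = 80 = 80 deg
  cos(80 deg) = 0.1736, sin(80 deg) = 0.9848
  joint[1] = (0.0000, 0.0000) + 3.8 * (0.1736, 0.9848) = (0.0000 + 0.6599, 0.0000 + 3.7423) = (0.6599, 3.7423)
link 1: phi[1] = 80 + 115 = 195 deg
  cos(195 deg) = -0.9659, sin(195 deg) = -0.2588
  joint[2] = (0.6599, 3.7423) + 2.2 * (-0.9659, -0.2588) = (0.6599 + -2.1250, 3.7423 + -0.5694) = (-1.4652, 3.1729)
link 2: phi[2] = 80 + 115 + 95 = 290 deg
  cos(290 deg) = 0.3420, sin(290 deg) = -0.9397
  joint[3] = (-1.4652, 3.1729) + 2.1 * (0.3420, -0.9397) = (-1.4652 + 0.7182, 3.1729 + -1.9734) = (-0.7469, 1.1995)
link 3: phi[3] = 80 + 115 + 95 + 80 = 370 deg
  cos(370 deg) = 0.9848, sin(370 deg) = 0.1736
  joint[4] = (-0.7469, 1.1995) + 11.2 * (0.9848, 0.1736) = (-0.7469 + 11.0298, 1.1995 + 1.9449) = (10.2829, 3.1444)
End effector: (10.2829, 3.1444)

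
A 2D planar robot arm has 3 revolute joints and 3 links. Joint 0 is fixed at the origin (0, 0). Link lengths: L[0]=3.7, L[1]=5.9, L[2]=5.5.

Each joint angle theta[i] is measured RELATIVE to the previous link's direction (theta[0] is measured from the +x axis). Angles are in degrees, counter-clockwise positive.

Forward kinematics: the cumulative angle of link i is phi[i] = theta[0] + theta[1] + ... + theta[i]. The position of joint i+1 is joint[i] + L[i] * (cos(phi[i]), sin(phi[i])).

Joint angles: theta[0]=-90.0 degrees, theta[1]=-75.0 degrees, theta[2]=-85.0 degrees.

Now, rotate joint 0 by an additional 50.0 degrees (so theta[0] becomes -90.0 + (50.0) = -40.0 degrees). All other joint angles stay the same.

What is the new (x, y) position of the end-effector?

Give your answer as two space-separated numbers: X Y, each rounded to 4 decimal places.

Answer: -4.8274 -5.8444

Derivation:
joint[0] = (0.0000, 0.0000)  (base)
link 0: phi[0] = -40 = -40 deg
  cos(-40 deg) = 0.7660, sin(-40 deg) = -0.6428
  joint[1] = (0.0000, 0.0000) + 3.7 * (0.7660, -0.6428) = (0.0000 + 2.8344, 0.0000 + -2.3783) = (2.8344, -2.3783)
link 1: phi[1] = -40 + -75 = -115 deg
  cos(-115 deg) = -0.4226, sin(-115 deg) = -0.9063
  joint[2] = (2.8344, -2.3783) + 5.9 * (-0.4226, -0.9063) = (2.8344 + -2.4934, -2.3783 + -5.3472) = (0.3409, -7.7255)
link 2: phi[2] = -40 + -75 + -85 = -200 deg
  cos(-200 deg) = -0.9397, sin(-200 deg) = 0.3420
  joint[3] = (0.3409, -7.7255) + 5.5 * (-0.9397, 0.3420) = (0.3409 + -5.1683, -7.7255 + 1.8811) = (-4.8274, -5.8444)
End effector: (-4.8274, -5.8444)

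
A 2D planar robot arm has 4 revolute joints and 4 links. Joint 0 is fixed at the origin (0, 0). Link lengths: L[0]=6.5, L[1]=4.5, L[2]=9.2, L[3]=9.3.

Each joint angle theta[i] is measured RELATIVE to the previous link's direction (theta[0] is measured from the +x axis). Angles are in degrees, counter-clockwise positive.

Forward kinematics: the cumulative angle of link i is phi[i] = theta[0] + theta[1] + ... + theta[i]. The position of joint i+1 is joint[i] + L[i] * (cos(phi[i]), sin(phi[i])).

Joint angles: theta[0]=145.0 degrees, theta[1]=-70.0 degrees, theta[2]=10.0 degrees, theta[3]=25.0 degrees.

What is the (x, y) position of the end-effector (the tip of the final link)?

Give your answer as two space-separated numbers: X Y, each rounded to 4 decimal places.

joint[0] = (0.0000, 0.0000)  (base)
link 0: phi[0] = 145 = 145 deg
  cos(145 deg) = -0.8192, sin(145 deg) = 0.5736
  joint[1] = (0.0000, 0.0000) + 6.5 * (-0.8192, 0.5736) = (0.0000 + -5.3245, 0.0000 + 3.7282) = (-5.3245, 3.7282)
link 1: phi[1] = 145 + -70 = 75 deg
  cos(75 deg) = 0.2588, sin(75 deg) = 0.9659
  joint[2] = (-5.3245, 3.7282) + 4.5 * (0.2588, 0.9659) = (-5.3245 + 1.1647, 3.7282 + 4.3467) = (-4.1598, 8.0749)
link 2: phi[2] = 145 + -70 + 10 = 85 deg
  cos(85 deg) = 0.0872, sin(85 deg) = 0.9962
  joint[3] = (-4.1598, 8.0749) + 9.2 * (0.0872, 0.9962) = (-4.1598 + 0.8018, 8.0749 + 9.1650) = (-3.3580, 17.2399)
link 3: phi[3] = 145 + -70 + 10 + 25 = 110 deg
  cos(110 deg) = -0.3420, sin(110 deg) = 0.9397
  joint[4] = (-3.3580, 17.2399) + 9.3 * (-0.3420, 0.9397) = (-3.3580 + -3.1808, 17.2399 + 8.7391) = (-6.5388, 25.9790)
End effector: (-6.5388, 25.9790)

Answer: -6.5388 25.9790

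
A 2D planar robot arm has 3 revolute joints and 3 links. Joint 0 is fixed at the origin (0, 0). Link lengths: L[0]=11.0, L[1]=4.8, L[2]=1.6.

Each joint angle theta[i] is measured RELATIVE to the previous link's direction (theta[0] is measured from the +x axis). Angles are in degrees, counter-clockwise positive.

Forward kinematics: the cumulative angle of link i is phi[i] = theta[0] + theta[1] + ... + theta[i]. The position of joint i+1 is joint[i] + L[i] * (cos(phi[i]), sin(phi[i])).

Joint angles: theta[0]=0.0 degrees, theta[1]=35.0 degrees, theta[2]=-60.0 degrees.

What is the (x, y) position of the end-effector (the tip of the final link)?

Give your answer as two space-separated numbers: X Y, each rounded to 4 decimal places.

joint[0] = (0.0000, 0.0000)  (base)
link 0: phi[0] = 0 = 0 deg
  cos(0 deg) = 1.0000, sin(0 deg) = 0.0000
  joint[1] = (0.0000, 0.0000) + 11 * (1.0000, 0.0000) = (0.0000 + 11.0000, 0.0000 + 0.0000) = (11.0000, 0.0000)
link 1: phi[1] = 0 + 35 = 35 deg
  cos(35 deg) = 0.8192, sin(35 deg) = 0.5736
  joint[2] = (11.0000, 0.0000) + 4.8 * (0.8192, 0.5736) = (11.0000 + 3.9319, 0.0000 + 2.7532) = (14.9319, 2.7532)
link 2: phi[2] = 0 + 35 + -60 = -25 deg
  cos(-25 deg) = 0.9063, sin(-25 deg) = -0.4226
  joint[3] = (14.9319, 2.7532) + 1.6 * (0.9063, -0.4226) = (14.9319 + 1.4501, 2.7532 + -0.6762) = (16.3820, 2.0770)
End effector: (16.3820, 2.0770)

Answer: 16.3820 2.0770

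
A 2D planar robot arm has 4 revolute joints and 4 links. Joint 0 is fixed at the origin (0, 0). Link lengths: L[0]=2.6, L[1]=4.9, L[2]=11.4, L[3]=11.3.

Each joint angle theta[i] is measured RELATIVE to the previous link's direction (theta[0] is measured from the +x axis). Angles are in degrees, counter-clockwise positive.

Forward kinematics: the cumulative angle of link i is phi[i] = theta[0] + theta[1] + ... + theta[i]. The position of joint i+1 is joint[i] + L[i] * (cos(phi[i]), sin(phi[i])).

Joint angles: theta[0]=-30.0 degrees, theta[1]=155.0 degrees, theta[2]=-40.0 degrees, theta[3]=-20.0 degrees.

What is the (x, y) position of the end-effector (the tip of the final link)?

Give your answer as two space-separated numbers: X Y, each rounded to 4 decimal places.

joint[0] = (0.0000, 0.0000)  (base)
link 0: phi[0] = -30 = -30 deg
  cos(-30 deg) = 0.8660, sin(-30 deg) = -0.5000
  joint[1] = (0.0000, 0.0000) + 2.6 * (0.8660, -0.5000) = (0.0000 + 2.2517, 0.0000 + -1.3000) = (2.2517, -1.3000)
link 1: phi[1] = -30 + 155 = 125 deg
  cos(125 deg) = -0.5736, sin(125 deg) = 0.8192
  joint[2] = (2.2517, -1.3000) + 4.9 * (-0.5736, 0.8192) = (2.2517 + -2.8105, -1.3000 + 4.0138) = (-0.5589, 2.7138)
link 2: phi[2] = -30 + 155 + -40 = 85 deg
  cos(85 deg) = 0.0872, sin(85 deg) = 0.9962
  joint[3] = (-0.5589, 2.7138) + 11.4 * (0.0872, 0.9962) = (-0.5589 + 0.9936, 2.7138 + 11.3566) = (0.4347, 14.0705)
link 3: phi[3] = -30 + 155 + -40 + -20 = 65 deg
  cos(65 deg) = 0.4226, sin(65 deg) = 0.9063
  joint[4] = (0.4347, 14.0705) + 11.3 * (0.4226, 0.9063) = (0.4347 + 4.7756, 14.0705 + 10.2413) = (5.2103, 24.3117)
End effector: (5.2103, 24.3117)

Answer: 5.2103 24.3117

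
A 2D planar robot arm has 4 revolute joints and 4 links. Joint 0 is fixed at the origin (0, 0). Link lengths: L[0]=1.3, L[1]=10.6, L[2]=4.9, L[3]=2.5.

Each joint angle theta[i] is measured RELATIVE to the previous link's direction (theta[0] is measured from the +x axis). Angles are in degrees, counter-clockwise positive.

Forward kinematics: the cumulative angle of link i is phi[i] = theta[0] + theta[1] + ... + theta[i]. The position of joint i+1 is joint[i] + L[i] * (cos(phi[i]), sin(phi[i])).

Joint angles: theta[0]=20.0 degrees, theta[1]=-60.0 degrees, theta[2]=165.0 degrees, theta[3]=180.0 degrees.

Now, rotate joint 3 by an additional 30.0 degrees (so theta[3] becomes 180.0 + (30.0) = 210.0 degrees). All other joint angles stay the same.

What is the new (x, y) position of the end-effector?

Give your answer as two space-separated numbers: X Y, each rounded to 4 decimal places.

Answer: 8.7969 -3.4116

Derivation:
joint[0] = (0.0000, 0.0000)  (base)
link 0: phi[0] = 20 = 20 deg
  cos(20 deg) = 0.9397, sin(20 deg) = 0.3420
  joint[1] = (0.0000, 0.0000) + 1.3 * (0.9397, 0.3420) = (0.0000 + 1.2216, 0.0000 + 0.4446) = (1.2216, 0.4446)
link 1: phi[1] = 20 + -60 = -40 deg
  cos(-40 deg) = 0.7660, sin(-40 deg) = -0.6428
  joint[2] = (1.2216, 0.4446) + 10.6 * (0.7660, -0.6428) = (1.2216 + 8.1201, 0.4446 + -6.8135) = (9.3417, -6.3689)
link 2: phi[2] = 20 + -60 + 165 = 125 deg
  cos(125 deg) = -0.5736, sin(125 deg) = 0.8192
  joint[3] = (9.3417, -6.3689) + 4.9 * (-0.5736, 0.8192) = (9.3417 + -2.8105, -6.3689 + 4.0138) = (6.5311, -2.3551)
link 3: phi[3] = 20 + -60 + 165 + 210 = 335 deg
  cos(335 deg) = 0.9063, sin(335 deg) = -0.4226
  joint[4] = (6.5311, -2.3551) + 2.5 * (0.9063, -0.4226) = (6.5311 + 2.2658, -2.3551 + -1.0565) = (8.7969, -3.4116)
End effector: (8.7969, -3.4116)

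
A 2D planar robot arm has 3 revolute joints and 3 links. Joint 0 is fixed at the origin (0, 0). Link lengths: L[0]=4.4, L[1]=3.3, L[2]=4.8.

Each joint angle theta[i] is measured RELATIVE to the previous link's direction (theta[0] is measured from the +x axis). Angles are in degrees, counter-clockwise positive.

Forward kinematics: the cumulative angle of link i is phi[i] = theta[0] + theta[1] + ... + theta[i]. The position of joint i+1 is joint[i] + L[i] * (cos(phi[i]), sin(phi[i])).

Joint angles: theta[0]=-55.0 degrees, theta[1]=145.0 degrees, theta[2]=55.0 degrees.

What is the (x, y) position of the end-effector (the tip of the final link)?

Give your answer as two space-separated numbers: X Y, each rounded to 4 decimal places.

joint[0] = (0.0000, 0.0000)  (base)
link 0: phi[0] = -55 = -55 deg
  cos(-55 deg) = 0.5736, sin(-55 deg) = -0.8192
  joint[1] = (0.0000, 0.0000) + 4.4 * (0.5736, -0.8192) = (0.0000 + 2.5237, 0.0000 + -3.6043) = (2.5237, -3.6043)
link 1: phi[1] = -55 + 145 = 90 deg
  cos(90 deg) = 0.0000, sin(90 deg) = 1.0000
  joint[2] = (2.5237, -3.6043) + 3.3 * (0.0000, 1.0000) = (2.5237 + 0.0000, -3.6043 + 3.3000) = (2.5237, -0.3043)
link 2: phi[2] = -55 + 145 + 55 = 145 deg
  cos(145 deg) = -0.8192, sin(145 deg) = 0.5736
  joint[3] = (2.5237, -0.3043) + 4.8 * (-0.8192, 0.5736) = (2.5237 + -3.9319, -0.3043 + 2.7532) = (-1.4082, 2.4489)
End effector: (-1.4082, 2.4489)

Answer: -1.4082 2.4489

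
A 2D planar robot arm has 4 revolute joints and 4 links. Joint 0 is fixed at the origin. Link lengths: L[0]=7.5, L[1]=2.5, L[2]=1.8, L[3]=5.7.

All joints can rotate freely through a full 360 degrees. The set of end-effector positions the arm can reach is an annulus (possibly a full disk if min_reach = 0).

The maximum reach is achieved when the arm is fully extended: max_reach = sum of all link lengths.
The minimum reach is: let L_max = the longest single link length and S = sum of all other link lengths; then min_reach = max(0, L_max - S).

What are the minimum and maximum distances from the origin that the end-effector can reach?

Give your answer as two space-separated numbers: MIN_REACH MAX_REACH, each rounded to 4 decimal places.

Answer: 0.0000 17.5000

Derivation:
Link lengths: [7.5, 2.5, 1.8, 5.7]
max_reach = 7.5 + 2.5 + 1.8 + 5.7 = 17.5
L_max = max([7.5, 2.5, 1.8, 5.7]) = 7.5
S (sum of others) = 17.5 - 7.5 = 10
min_reach = max(0, 7.5 - 10) = max(0, -2.5) = 0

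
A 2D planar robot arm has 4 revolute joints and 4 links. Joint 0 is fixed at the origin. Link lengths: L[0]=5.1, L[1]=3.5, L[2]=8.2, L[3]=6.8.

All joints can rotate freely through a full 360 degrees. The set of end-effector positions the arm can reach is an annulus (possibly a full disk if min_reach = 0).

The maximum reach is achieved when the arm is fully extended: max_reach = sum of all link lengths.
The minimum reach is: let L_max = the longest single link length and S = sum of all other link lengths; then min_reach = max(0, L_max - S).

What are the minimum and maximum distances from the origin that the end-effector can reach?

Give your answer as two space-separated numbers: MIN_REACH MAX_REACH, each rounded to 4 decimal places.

Link lengths: [5.1, 3.5, 8.2, 6.8]
max_reach = 5.1 + 3.5 + 8.2 + 6.8 = 23.6
L_max = max([5.1, 3.5, 8.2, 6.8]) = 8.2
S (sum of others) = 23.6 - 8.2 = 15.4
min_reach = max(0, 8.2 - 15.4) = max(0, -7.2) = 0

Answer: 0.0000 23.6000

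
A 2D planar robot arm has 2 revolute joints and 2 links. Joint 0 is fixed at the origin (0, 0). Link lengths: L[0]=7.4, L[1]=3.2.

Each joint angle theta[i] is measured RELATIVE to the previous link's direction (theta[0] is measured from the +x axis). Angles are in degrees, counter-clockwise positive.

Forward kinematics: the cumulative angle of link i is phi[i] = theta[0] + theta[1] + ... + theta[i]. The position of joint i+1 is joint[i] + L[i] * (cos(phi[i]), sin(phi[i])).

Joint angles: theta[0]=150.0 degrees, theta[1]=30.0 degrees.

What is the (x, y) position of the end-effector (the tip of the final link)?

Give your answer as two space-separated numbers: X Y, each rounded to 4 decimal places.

joint[0] = (0.0000, 0.0000)  (base)
link 0: phi[0] = 150 = 150 deg
  cos(150 deg) = -0.8660, sin(150 deg) = 0.5000
  joint[1] = (0.0000, 0.0000) + 7.4 * (-0.8660, 0.5000) = (0.0000 + -6.4086, 0.0000 + 3.7000) = (-6.4086, 3.7000)
link 1: phi[1] = 150 + 30 = 180 deg
  cos(180 deg) = -1.0000, sin(180 deg) = 0.0000
  joint[2] = (-6.4086, 3.7000) + 3.2 * (-1.0000, 0.0000) = (-6.4086 + -3.2000, 3.7000 + 0.0000) = (-9.6086, 3.7000)
End effector: (-9.6086, 3.7000)

Answer: -9.6086 3.7000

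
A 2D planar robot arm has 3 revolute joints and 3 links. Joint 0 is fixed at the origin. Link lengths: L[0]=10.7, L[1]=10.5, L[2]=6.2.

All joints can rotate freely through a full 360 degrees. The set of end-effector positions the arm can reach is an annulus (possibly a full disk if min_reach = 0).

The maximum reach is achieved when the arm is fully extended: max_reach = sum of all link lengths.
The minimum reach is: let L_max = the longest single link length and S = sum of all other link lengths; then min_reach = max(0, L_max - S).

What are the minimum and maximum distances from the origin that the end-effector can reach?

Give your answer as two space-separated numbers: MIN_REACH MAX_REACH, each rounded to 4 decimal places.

Answer: 0.0000 27.4000

Derivation:
Link lengths: [10.7, 10.5, 6.2]
max_reach = 10.7 + 10.5 + 6.2 = 27.4
L_max = max([10.7, 10.5, 6.2]) = 10.7
S (sum of others) = 27.4 - 10.7 = 16.7
min_reach = max(0, 10.7 - 16.7) = max(0, -6) = 0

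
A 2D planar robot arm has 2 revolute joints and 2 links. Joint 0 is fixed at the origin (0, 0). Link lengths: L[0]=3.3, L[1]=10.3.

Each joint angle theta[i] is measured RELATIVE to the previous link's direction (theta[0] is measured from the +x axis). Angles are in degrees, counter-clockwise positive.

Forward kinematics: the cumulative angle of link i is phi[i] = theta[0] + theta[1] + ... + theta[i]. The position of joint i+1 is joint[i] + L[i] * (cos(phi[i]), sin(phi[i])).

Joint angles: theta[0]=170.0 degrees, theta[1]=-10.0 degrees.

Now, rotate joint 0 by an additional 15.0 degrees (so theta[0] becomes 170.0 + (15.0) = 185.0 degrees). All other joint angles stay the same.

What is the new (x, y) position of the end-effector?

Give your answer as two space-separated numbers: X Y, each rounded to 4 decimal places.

Answer: -13.5482 0.6101

Derivation:
joint[0] = (0.0000, 0.0000)  (base)
link 0: phi[0] = 185 = 185 deg
  cos(185 deg) = -0.9962, sin(185 deg) = -0.0872
  joint[1] = (0.0000, 0.0000) + 3.3 * (-0.9962, -0.0872) = (0.0000 + -3.2874, 0.0000 + -0.2876) = (-3.2874, -0.2876)
link 1: phi[1] = 185 + -10 = 175 deg
  cos(175 deg) = -0.9962, sin(175 deg) = 0.0872
  joint[2] = (-3.2874, -0.2876) + 10.3 * (-0.9962, 0.0872) = (-3.2874 + -10.2608, -0.2876 + 0.8977) = (-13.5482, 0.6101)
End effector: (-13.5482, 0.6101)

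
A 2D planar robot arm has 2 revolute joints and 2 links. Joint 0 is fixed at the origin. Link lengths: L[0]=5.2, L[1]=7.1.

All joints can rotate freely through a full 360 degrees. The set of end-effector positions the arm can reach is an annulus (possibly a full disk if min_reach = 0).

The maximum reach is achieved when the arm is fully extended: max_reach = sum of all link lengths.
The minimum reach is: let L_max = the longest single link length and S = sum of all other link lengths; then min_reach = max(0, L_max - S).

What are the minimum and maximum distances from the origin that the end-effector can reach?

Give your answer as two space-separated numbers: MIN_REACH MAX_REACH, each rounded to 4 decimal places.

Answer: 1.9000 12.3000

Derivation:
Link lengths: [5.2, 7.1]
max_reach = 5.2 + 7.1 = 12.3
L_max = max([5.2, 7.1]) = 7.1
S (sum of others) = 12.3 - 7.1 = 5.2
min_reach = max(0, 7.1 - 5.2) = max(0, 1.9) = 1.9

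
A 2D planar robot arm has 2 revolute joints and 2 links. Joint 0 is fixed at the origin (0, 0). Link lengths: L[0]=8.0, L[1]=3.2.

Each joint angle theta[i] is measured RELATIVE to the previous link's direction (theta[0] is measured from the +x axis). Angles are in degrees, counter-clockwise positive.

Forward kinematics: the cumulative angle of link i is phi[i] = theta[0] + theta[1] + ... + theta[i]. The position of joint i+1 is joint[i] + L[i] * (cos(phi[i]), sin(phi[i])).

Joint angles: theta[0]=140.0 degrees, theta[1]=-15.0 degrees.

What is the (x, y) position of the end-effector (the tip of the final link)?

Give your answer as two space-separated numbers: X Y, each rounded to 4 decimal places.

Answer: -7.9638 7.7636

Derivation:
joint[0] = (0.0000, 0.0000)  (base)
link 0: phi[0] = 140 = 140 deg
  cos(140 deg) = -0.7660, sin(140 deg) = 0.6428
  joint[1] = (0.0000, 0.0000) + 8 * (-0.7660, 0.6428) = (0.0000 + -6.1284, 0.0000 + 5.1423) = (-6.1284, 5.1423)
link 1: phi[1] = 140 + -15 = 125 deg
  cos(125 deg) = -0.5736, sin(125 deg) = 0.8192
  joint[2] = (-6.1284, 5.1423) + 3.2 * (-0.5736, 0.8192) = (-6.1284 + -1.8354, 5.1423 + 2.6213) = (-7.9638, 7.7636)
End effector: (-7.9638, 7.7636)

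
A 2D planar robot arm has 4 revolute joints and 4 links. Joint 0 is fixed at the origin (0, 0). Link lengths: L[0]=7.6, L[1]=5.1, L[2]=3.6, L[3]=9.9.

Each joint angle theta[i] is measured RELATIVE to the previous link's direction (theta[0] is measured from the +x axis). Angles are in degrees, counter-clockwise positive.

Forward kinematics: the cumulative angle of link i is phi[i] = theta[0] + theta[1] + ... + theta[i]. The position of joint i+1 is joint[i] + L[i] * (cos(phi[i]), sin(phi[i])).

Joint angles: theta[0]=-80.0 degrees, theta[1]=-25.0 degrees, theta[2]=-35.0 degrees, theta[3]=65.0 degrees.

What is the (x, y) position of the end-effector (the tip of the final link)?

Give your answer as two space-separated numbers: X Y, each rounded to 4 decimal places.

Answer: -0.1957 -24.2875

Derivation:
joint[0] = (0.0000, 0.0000)  (base)
link 0: phi[0] = -80 = -80 deg
  cos(-80 deg) = 0.1736, sin(-80 deg) = -0.9848
  joint[1] = (0.0000, 0.0000) + 7.6 * (0.1736, -0.9848) = (0.0000 + 1.3197, 0.0000 + -7.4845) = (1.3197, -7.4845)
link 1: phi[1] = -80 + -25 = -105 deg
  cos(-105 deg) = -0.2588, sin(-105 deg) = -0.9659
  joint[2] = (1.3197, -7.4845) + 5.1 * (-0.2588, -0.9659) = (1.3197 + -1.3200, -7.4845 + -4.9262) = (-0.0003, -12.4108)
link 2: phi[2] = -80 + -25 + -35 = -140 deg
  cos(-140 deg) = -0.7660, sin(-140 deg) = -0.6428
  joint[3] = (-0.0003, -12.4108) + 3.6 * (-0.7660, -0.6428) = (-0.0003 + -2.7578, -12.4108 + -2.3140) = (-2.7580, -14.7248)
link 3: phi[3] = -80 + -25 + -35 + 65 = -75 deg
  cos(-75 deg) = 0.2588, sin(-75 deg) = -0.9659
  joint[4] = (-2.7580, -14.7248) + 9.9 * (0.2588, -0.9659) = (-2.7580 + 2.5623, -14.7248 + -9.5627) = (-0.1957, -24.2875)
End effector: (-0.1957, -24.2875)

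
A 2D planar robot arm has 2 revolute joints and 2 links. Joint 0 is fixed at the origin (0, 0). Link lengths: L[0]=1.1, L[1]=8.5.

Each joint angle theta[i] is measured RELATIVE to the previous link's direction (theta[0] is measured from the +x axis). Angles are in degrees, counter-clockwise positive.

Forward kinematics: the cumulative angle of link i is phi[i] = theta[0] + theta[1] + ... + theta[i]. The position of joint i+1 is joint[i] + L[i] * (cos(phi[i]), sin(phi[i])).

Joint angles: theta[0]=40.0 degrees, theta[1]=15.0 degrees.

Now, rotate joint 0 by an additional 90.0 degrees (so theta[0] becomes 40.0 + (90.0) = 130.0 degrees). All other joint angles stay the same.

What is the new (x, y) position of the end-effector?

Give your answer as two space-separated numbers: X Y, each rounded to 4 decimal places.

joint[0] = (0.0000, 0.0000)  (base)
link 0: phi[0] = 130 = 130 deg
  cos(130 deg) = -0.6428, sin(130 deg) = 0.7660
  joint[1] = (0.0000, 0.0000) + 1.1 * (-0.6428, 0.7660) = (0.0000 + -0.7071, 0.0000 + 0.8426) = (-0.7071, 0.8426)
link 1: phi[1] = 130 + 15 = 145 deg
  cos(145 deg) = -0.8192, sin(145 deg) = 0.5736
  joint[2] = (-0.7071, 0.8426) + 8.5 * (-0.8192, 0.5736) = (-0.7071 + -6.9628, 0.8426 + 4.8754) = (-7.6699, 5.7180)
End effector: (-7.6699, 5.7180)

Answer: -7.6699 5.7180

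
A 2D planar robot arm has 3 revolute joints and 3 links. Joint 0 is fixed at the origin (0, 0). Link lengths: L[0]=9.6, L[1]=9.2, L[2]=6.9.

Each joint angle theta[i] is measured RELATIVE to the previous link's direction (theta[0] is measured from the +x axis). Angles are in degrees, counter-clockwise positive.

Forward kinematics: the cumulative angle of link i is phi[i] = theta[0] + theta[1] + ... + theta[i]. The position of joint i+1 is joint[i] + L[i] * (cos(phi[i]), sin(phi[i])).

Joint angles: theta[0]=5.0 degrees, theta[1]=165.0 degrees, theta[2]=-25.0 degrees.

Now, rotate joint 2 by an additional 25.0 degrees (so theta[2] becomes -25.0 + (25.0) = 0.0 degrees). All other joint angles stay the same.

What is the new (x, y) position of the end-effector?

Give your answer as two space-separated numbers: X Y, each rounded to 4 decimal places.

Answer: -6.2919 3.6324

Derivation:
joint[0] = (0.0000, 0.0000)  (base)
link 0: phi[0] = 5 = 5 deg
  cos(5 deg) = 0.9962, sin(5 deg) = 0.0872
  joint[1] = (0.0000, 0.0000) + 9.6 * (0.9962, 0.0872) = (0.0000 + 9.5635, 0.0000 + 0.8367) = (9.5635, 0.8367)
link 1: phi[1] = 5 + 165 = 170 deg
  cos(170 deg) = -0.9848, sin(170 deg) = 0.1736
  joint[2] = (9.5635, 0.8367) + 9.2 * (-0.9848, 0.1736) = (9.5635 + -9.0602, 0.8367 + 1.5976) = (0.5032, 2.4343)
link 2: phi[2] = 5 + 165 + 0 = 170 deg
  cos(170 deg) = -0.9848, sin(170 deg) = 0.1736
  joint[3] = (0.5032, 2.4343) + 6.9 * (-0.9848, 0.1736) = (0.5032 + -6.7952, 2.4343 + 1.1982) = (-6.2919, 3.6324)
End effector: (-6.2919, 3.6324)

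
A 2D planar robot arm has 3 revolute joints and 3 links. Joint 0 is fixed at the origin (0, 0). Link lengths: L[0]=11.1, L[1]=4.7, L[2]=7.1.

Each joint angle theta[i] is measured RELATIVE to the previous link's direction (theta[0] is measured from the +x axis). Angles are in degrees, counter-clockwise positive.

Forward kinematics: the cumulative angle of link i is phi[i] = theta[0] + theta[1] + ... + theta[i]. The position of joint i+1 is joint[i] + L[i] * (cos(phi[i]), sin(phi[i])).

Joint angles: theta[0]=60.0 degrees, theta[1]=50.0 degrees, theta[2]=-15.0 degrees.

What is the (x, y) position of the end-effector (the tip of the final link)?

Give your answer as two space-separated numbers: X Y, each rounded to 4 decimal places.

Answer: 3.3237 21.1024

Derivation:
joint[0] = (0.0000, 0.0000)  (base)
link 0: phi[0] = 60 = 60 deg
  cos(60 deg) = 0.5000, sin(60 deg) = 0.8660
  joint[1] = (0.0000, 0.0000) + 11.1 * (0.5000, 0.8660) = (0.0000 + 5.5500, 0.0000 + 9.6129) = (5.5500, 9.6129)
link 1: phi[1] = 60 + 50 = 110 deg
  cos(110 deg) = -0.3420, sin(110 deg) = 0.9397
  joint[2] = (5.5500, 9.6129) + 4.7 * (-0.3420, 0.9397) = (5.5500 + -1.6075, 9.6129 + 4.4166) = (3.9425, 14.0294)
link 2: phi[2] = 60 + 50 + -15 = 95 deg
  cos(95 deg) = -0.0872, sin(95 deg) = 0.9962
  joint[3] = (3.9425, 14.0294) + 7.1 * (-0.0872, 0.9962) = (3.9425 + -0.6188, 14.0294 + 7.0730) = (3.3237, 21.1024)
End effector: (3.3237, 21.1024)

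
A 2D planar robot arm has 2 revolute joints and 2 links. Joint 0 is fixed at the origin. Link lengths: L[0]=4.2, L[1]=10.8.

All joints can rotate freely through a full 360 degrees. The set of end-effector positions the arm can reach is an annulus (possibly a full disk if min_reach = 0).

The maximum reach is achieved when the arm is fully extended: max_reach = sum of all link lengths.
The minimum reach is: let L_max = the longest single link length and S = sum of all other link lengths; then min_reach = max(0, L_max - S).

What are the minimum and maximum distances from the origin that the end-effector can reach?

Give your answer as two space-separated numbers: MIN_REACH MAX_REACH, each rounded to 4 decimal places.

Answer: 6.6000 15.0000

Derivation:
Link lengths: [4.2, 10.8]
max_reach = 4.2 + 10.8 = 15
L_max = max([4.2, 10.8]) = 10.8
S (sum of others) = 15 - 10.8 = 4.2
min_reach = max(0, 10.8 - 4.2) = max(0, 6.6) = 6.6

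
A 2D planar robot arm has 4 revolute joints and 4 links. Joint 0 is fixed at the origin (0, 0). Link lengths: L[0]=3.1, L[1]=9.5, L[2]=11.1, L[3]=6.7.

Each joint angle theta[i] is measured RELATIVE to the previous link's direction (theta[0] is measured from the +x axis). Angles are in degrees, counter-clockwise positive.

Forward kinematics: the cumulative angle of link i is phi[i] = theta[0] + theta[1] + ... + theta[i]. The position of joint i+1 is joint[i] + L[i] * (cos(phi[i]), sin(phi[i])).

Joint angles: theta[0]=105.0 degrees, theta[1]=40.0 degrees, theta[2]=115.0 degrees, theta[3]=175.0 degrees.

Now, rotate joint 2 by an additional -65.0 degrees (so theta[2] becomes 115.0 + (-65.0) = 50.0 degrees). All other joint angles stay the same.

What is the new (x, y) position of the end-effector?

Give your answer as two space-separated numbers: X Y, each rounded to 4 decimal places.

Answer: -12.7078 6.7339

Derivation:
joint[0] = (0.0000, 0.0000)  (base)
link 0: phi[0] = 105 = 105 deg
  cos(105 deg) = -0.2588, sin(105 deg) = 0.9659
  joint[1] = (0.0000, 0.0000) + 3.1 * (-0.2588, 0.9659) = (0.0000 + -0.8023, 0.0000 + 2.9944) = (-0.8023, 2.9944)
link 1: phi[1] = 105 + 40 = 145 deg
  cos(145 deg) = -0.8192, sin(145 deg) = 0.5736
  joint[2] = (-0.8023, 2.9944) + 9.5 * (-0.8192, 0.5736) = (-0.8023 + -7.7819, 2.9944 + 5.4490) = (-8.5843, 8.4433)
link 2: phi[2] = 105 + 40 + 50 = 195 deg
  cos(195 deg) = -0.9659, sin(195 deg) = -0.2588
  joint[3] = (-8.5843, 8.4433) + 11.1 * (-0.9659, -0.2588) = (-8.5843 + -10.7218, 8.4433 + -2.8729) = (-19.3061, 5.5705)
link 3: phi[3] = 105 + 40 + 50 + 175 = 370 deg
  cos(370 deg) = 0.9848, sin(370 deg) = 0.1736
  joint[4] = (-19.3061, 5.5705) + 6.7 * (0.9848, 0.1736) = (-19.3061 + 6.5982, 5.5705 + 1.1634) = (-12.7078, 6.7339)
End effector: (-12.7078, 6.7339)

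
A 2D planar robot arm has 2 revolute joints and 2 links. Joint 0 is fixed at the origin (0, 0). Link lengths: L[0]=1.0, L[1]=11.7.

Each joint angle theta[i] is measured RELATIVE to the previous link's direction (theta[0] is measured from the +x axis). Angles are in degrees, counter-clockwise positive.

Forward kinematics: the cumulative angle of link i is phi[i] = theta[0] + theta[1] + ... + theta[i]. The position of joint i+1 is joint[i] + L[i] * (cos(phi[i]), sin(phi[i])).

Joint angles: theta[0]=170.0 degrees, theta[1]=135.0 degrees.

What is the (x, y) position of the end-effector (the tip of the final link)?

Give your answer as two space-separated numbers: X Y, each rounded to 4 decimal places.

joint[0] = (0.0000, 0.0000)  (base)
link 0: phi[0] = 170 = 170 deg
  cos(170 deg) = -0.9848, sin(170 deg) = 0.1736
  joint[1] = (0.0000, 0.0000) + 1 * (-0.9848, 0.1736) = (0.0000 + -0.9848, 0.0000 + 0.1736) = (-0.9848, 0.1736)
link 1: phi[1] = 170 + 135 = 305 deg
  cos(305 deg) = 0.5736, sin(305 deg) = -0.8192
  joint[2] = (-0.9848, 0.1736) + 11.7 * (0.5736, -0.8192) = (-0.9848 + 6.7108, 0.1736 + -9.5841) = (5.7260, -9.4104)
End effector: (5.7260, -9.4104)

Answer: 5.7260 -9.4104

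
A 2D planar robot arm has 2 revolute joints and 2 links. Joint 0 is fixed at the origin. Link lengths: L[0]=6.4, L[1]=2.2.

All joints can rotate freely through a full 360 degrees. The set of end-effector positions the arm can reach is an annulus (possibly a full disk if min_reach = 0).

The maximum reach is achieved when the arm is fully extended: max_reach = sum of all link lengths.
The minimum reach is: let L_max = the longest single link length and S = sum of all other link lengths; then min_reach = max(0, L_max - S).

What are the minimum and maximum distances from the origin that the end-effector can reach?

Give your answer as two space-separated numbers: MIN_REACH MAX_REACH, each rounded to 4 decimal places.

Answer: 4.2000 8.6000

Derivation:
Link lengths: [6.4, 2.2]
max_reach = 6.4 + 2.2 = 8.6
L_max = max([6.4, 2.2]) = 6.4
S (sum of others) = 8.6 - 6.4 = 2.2
min_reach = max(0, 6.4 - 2.2) = max(0, 4.2) = 4.2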